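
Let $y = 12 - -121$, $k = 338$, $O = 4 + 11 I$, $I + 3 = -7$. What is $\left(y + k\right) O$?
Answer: $-49926$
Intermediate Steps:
$I = -10$ ($I = -3 - 7 = -10$)
$O = -106$ ($O = 4 + 11 \left(-10\right) = 4 - 110 = -106$)
$y = 133$ ($y = 12 + 121 = 133$)
$\left(y + k\right) O = \left(133 + 338\right) \left(-106\right) = 471 \left(-106\right) = -49926$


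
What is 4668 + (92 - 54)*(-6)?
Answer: 4440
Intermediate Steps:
4668 + (92 - 54)*(-6) = 4668 + 38*(-6) = 4668 - 228 = 4440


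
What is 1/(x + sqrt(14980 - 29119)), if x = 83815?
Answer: 83815/7024968364 - 3*I*sqrt(1571)/7024968364 ≈ 1.1931e-5 - 1.6926e-8*I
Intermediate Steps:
1/(x + sqrt(14980 - 29119)) = 1/(83815 + sqrt(14980 - 29119)) = 1/(83815 + sqrt(-14139)) = 1/(83815 + 3*I*sqrt(1571))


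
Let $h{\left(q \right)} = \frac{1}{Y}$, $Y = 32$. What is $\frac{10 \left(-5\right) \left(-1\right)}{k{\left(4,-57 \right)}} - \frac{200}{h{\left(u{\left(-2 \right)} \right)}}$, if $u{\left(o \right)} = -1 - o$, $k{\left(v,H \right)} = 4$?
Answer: $- \frac{12775}{2} \approx -6387.5$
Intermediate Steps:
$h{\left(q \right)} = \frac{1}{32}$
$\frac{10 \left(-5\right) \left(-1\right)}{k{\left(4,-57 \right)}} - \frac{200}{h{\left(u{\left(-2 \right)} \right)}} = \frac{10 \left(-5\right) \left(-1\right)}{4} - 200 \frac{1}{\frac{1}{32}} = \left(-50\right) \left(-1\right) \frac{1}{4} - 6400 = 50 \cdot \frac{1}{4} - 6400 = \frac{25}{2} - 6400 = - \frac{12775}{2}$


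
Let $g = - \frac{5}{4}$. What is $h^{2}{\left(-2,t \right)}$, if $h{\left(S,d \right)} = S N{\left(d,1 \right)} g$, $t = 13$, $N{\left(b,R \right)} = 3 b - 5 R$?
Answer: $7225$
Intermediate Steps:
$g = - \frac{5}{4}$ ($g = \left(-5\right) \frac{1}{4} = - \frac{5}{4} \approx -1.25$)
$N{\left(b,R \right)} = - 5 R + 3 b$
$h{\left(S,d \right)} = - \frac{5 S \left(-5 + 3 d\right)}{4}$ ($h{\left(S,d \right)} = S \left(\left(-5\right) 1 + 3 d\right) \left(- \frac{5}{4}\right) = S \left(-5 + 3 d\right) \left(- \frac{5}{4}\right) = - \frac{5 S \left(-5 + 3 d\right)}{4}$)
$h^{2}{\left(-2,t \right)} = \left(\frac{5}{4} \left(-2\right) \left(5 - 39\right)\right)^{2} = \left(\frac{5}{4} \left(-2\right) \left(-34\right)\right)^{2} = 85^{2} = 7225$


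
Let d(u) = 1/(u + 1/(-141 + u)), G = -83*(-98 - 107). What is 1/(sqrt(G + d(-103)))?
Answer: sqrt(10747819595883)/427637751 ≈ 0.0076663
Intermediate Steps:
G = 17015 (G = -83*(-205) = 17015)
1/(sqrt(G + d(-103))) = 1/(sqrt(17015 + (-141 - 103)/(1 + (-103)**2 - 141*(-103)))) = 1/(sqrt(17015 - 244/(1 + 10609 + 14523))) = 1/(sqrt(17015 - 244/25133)) = 1/(sqrt(427637751/25133)) = 1/(sqrt(10747819595883)/25133) = sqrt(10747819595883)/427637751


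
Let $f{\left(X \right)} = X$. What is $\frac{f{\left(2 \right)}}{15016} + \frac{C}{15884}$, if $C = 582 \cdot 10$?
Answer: $\frac{10928111}{29814268} \approx 0.36654$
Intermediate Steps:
$C = 5820$
$\frac{f{\left(2 \right)}}{15016} + \frac{C}{15884} = \frac{2}{15016} + \frac{5820}{15884} = 2 \cdot \frac{1}{15016} + 5820 \cdot \frac{1}{15884} = \frac{1}{7508} + \frac{1455}{3971} = \frac{10928111}{29814268}$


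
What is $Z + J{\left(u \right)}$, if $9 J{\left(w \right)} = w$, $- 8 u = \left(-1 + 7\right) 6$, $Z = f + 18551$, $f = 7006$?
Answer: $\frac{51113}{2} \approx 25557.0$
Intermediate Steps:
$Z = 25557$ ($Z = 7006 + 18551 = 25557$)
$u = - \frac{9}{2}$ ($u = - \frac{\left(-1 + 7\right) 6}{8} = - \frac{6 \cdot 6}{8} = \left(- \frac{1}{8}\right) 36 = - \frac{9}{2} \approx -4.5$)
$J{\left(w \right)} = \frac{w}{9}$
$Z + J{\left(u \right)} = 25557 + \frac{1}{9} \left(- \frac{9}{2}\right) = 25557 - \frac{1}{2} = \frac{51113}{2}$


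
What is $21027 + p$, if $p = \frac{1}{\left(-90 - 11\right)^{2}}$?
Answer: $\frac{214496428}{10201} \approx 21027.0$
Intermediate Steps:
$p = \frac{1}{10201}$ ($p = \frac{1}{\left(-101\right)^{2}} = \frac{1}{10201} \approx 9.803 \cdot 10^{-5}$)
$21027 + p = 21027 + \frac{1}{10201} = \frac{214496428}{10201}$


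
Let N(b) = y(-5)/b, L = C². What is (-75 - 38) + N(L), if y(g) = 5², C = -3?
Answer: -992/9 ≈ -110.22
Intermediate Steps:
y(g) = 25
L = 9 (L = (-3)² = 9)
N(b) = 25/b
(-75 - 38) + N(L) = (-75 - 38) + 25/9 = -113 + 25*(⅑) = -113 + 25/9 = -992/9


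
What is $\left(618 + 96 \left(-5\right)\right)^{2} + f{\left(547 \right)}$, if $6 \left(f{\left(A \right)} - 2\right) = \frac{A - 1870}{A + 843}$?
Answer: $\frac{52947439}{2780} \approx 19046.0$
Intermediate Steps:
$f{\left(A \right)} = 2 + \frac{-1870 + A}{6 \left(843 + A\right)}$ ($f{\left(A \right)} = 2 + \frac{\left(A - 1870\right) \frac{1}{A + 843}}{6} = 2 + \frac{\left(-1870 + A\right) \frac{1}{843 + A}}{6} = 2 + \frac{\frac{1}{843 + A} \left(-1870 + A\right)}{6} = 2 + \frac{-1870 + A}{6 \left(843 + A\right)}$)
$\left(618 + 96 \left(-5\right)\right)^{2} + f{\left(547 \right)} = \left(618 + 96 \left(-5\right)\right)^{2} + \frac{8246 + 13 \cdot 547}{6 \left(843 + 547\right)} = \left(618 - 480\right)^{2} + \frac{8246 + 7111}{6 \cdot 1390} = 138^{2} + \frac{1}{6} \cdot \frac{1}{1390} \cdot 15357 = 19044 + \frac{5119}{2780} = \frac{52947439}{2780}$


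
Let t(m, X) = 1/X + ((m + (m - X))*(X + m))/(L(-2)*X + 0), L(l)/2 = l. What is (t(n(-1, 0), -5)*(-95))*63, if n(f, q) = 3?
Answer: 15561/2 ≈ 7780.5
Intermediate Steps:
L(l) = 2*l
t(m, X) = 1/X - (X + m)*(-X + 2*m)/(4*X) (t(m, X) = 1/X + ((m + (m - X))*(X + m))/((2*(-2))*X + 0) = 1/X + ((-X + 2*m)*(X + m))/(-4*X + 0) = 1/X + ((X + m)*(-X + 2*m))/((-4*X)) = 1/X + ((X + m)*(-X + 2*m))*(-1/(4*X)) = 1/X - (X + m)*(-X + 2*m)/(4*X))
(t(n(-1, 0), -5)*(-95))*63 = (((1/4)*(4 - 2*3**2 - 5*(-5 - 1*3))/(-5))*(-95))*63 = (((1/4)*(-1/5)*(4 - 2*9 - 5*(-5 - 3)))*(-95))*63 = (((1/4)*(-1/5)*(4 - 18 - 5*(-8)))*(-95))*63 = (((1/4)*(-1/5)*(4 - 18 + 40))*(-95))*63 = (((1/4)*(-1/5)*26)*(-95))*63 = -13/10*(-95)*63 = (247/2)*63 = 15561/2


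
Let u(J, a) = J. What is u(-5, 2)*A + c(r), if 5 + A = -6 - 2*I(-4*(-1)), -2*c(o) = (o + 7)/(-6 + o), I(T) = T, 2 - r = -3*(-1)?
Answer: 668/7 ≈ 95.429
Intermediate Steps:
r = -1 (r = 2 - (-3)*(-1) = 2 - 1*3 = 2 - 3 = -1)
c(o) = -(7 + o)/(2*(-6 + o)) (c(o) = -(o + 7)/(2*(-6 + o)) = -(7 + o)/(2*(-6 + o)))
A = -19 (A = -5 + (-6 - (-8)*(-1)) = -5 + (-6 - 2*4) = -5 + (-6 - 8) = -5 - 14 = -19)
u(-5, 2)*A + c(r) = -5*(-19) + (-7 - 1*(-1))/(2*(-6 - 1)) = 95 + (1/2)*(-7 + 1)/(-7) = 95 + (1/2)*(-1/7)*(-6) = 95 + 3/7 = 668/7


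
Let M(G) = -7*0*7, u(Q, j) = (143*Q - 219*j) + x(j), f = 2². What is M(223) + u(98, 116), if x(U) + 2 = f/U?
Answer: -330367/29 ≈ -11392.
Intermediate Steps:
f = 4
x(U) = -2 + 4/U
u(Q, j) = -2 - 219*j + 4/j + 143*Q (u(Q, j) = (143*Q - 219*j) + (-2 + 4/j) = (-219*j + 143*Q) + (-2 + 4/j) = -2 - 219*j + 4/j + 143*Q)
M(G) = 0 (M(G) = 0*7 = 0)
M(223) + u(98, 116) = 0 + (-2 - 219*116 + 4/116 + 143*98) = 0 + (-2 - 25404 + 4*(1/116) + 14014) = 0 + (-2 - 25404 + 1/29 + 14014) = 0 - 330367/29 = -330367/29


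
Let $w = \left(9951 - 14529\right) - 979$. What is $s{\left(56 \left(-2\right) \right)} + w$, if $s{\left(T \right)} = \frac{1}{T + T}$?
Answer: $- \frac{1244769}{224} \approx -5557.0$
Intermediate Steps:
$w = -5557$ ($w = -4578 - 979 = -5557$)
$s{\left(T \right)} = \frac{1}{2 T}$
$s{\left(56 \left(-2\right) \right)} + w = \frac{1}{2 \cdot 56 \left(-2\right)} - 5557 = \frac{1}{2 \left(-112\right)} - 5557 = \frac{1}{2} \left(- \frac{1}{112}\right) - 5557 = - \frac{1}{224} - 5557 = - \frac{1244769}{224}$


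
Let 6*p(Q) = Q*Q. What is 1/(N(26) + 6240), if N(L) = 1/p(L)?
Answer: 338/2109123 ≈ 0.00016026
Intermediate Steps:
p(Q) = Q²/6 (p(Q) = (Q*Q)/6 = Q²/6)
N(L) = 6/L² (N(L) = 1/(L²/6) = 6/L²)
1/(N(26) + 6240) = 1/(6/26² + 6240) = 1/(6*(1/676) + 6240) = 1/(3/338 + 6240) = 1/(2109123/338) = 338/2109123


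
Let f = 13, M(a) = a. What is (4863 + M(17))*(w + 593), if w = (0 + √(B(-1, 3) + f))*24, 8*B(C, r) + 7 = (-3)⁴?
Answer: 2893840 + 58560*√89 ≈ 3.4463e+6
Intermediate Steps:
B(C, r) = 37/4 (B(C, r) = -7/8 + (⅛)*(-3)⁴ = -7/8 + (⅛)*81 = -7/8 + 81/8 = 37/4)
w = 12*√89 (w = (0 + √(37/4 + 13))*24 = (0 + √(89/4))*24 = (0 + √89/2)*24 = (√89/2)*24 = 12*√89 ≈ 113.21)
(4863 + M(17))*(w + 593) = (4863 + 17)*(12*√89 + 593) = 4880*(593 + 12*√89) = 2893840 + 58560*√89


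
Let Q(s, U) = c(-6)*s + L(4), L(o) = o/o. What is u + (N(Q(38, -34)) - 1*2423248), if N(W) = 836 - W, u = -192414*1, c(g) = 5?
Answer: -2615017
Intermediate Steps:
L(o) = 1
Q(s, U) = 1 + 5*s (Q(s, U) = 5*s + 1 = 1 + 5*s)
u = -192414
u + (N(Q(38, -34)) - 1*2423248) = -192414 + ((836 - (1 + 5*38)) - 1*2423248) = -192414 + ((836 - (1 + 190)) - 2423248) = -192414 + ((836 - 1*191) - 2423248) = -192414 + ((836 - 191) - 2423248) = -192414 + (645 - 2423248) = -192414 - 2422603 = -2615017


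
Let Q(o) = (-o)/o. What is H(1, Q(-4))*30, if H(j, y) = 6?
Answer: 180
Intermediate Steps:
Q(o) = -1
H(1, Q(-4))*30 = 6*30 = 180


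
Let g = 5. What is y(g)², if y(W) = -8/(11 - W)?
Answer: 16/9 ≈ 1.7778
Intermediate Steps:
y(g)² = (8/(-11 + 5))² = (8/(-6))² = (8*(-⅙))² = (-4/3)² = 16/9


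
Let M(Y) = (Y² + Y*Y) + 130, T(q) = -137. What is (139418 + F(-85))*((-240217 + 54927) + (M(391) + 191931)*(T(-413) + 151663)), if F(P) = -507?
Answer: 10478465490619888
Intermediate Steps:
M(Y) = 130 + 2*Y² (M(Y) = (Y² + Y²) + 130 = 2*Y² + 130 = 130 + 2*Y²)
(139418 + F(-85))*((-240217 + 54927) + (M(391) + 191931)*(T(-413) + 151663)) = (139418 - 507)*((-240217 + 54927) + ((130 + 2*391²) + 191931)*(-137 + 151663)) = 138911*(-185290 + ((130 + 2*152881) + 191931)*151526) = 138911*(-185290 + ((130 + 305762) + 191931)*151526) = 138911*(-185290 + (305892 + 191931)*151526) = 138911*(-185290 + 497823*151526) = 138911*(-185290 + 75433127898) = 138911*75432942608 = 10478465490619888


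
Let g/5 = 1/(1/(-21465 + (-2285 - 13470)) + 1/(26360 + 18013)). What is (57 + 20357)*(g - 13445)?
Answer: -170538298477390/7153 ≈ -2.3842e+10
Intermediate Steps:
g = -8257815300/7153 (g = 5/(1/(-21465 + (-2285 - 13470)) + 1/(26360 + 18013)) = 5/(1/(-21465 - 15755) + 1/44373) = 5/(1/(-37220) + 1/44373) = 5/(-1/37220 + 1/44373) = 5/(-7153/1651563060) = 5*(-1651563060/7153) = -8257815300/7153 ≈ -1.1545e+6)
(57 + 20357)*(g - 13445) = (57 + 20357)*(-8257815300/7153 - 13445) = 20414*(-8353987385/7153) = -170538298477390/7153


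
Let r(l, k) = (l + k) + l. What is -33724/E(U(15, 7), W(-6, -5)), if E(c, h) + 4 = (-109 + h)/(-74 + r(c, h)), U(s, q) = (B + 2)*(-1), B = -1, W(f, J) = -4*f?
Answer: 1753648/123 ≈ 14257.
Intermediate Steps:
r(l, k) = k + 2*l (r(l, k) = (k + l) + l = k + 2*l)
U(s, q) = -1 (U(s, q) = (-1 + 2)*(-1) = 1*(-1) = -1)
E(c, h) = -4 + (-109 + h)/(-74 + h + 2*c) (E(c, h) = -4 + (-109 + h)/(-74 + (h + 2*c)) = -4 + (-109 + h)/(-74 + h + 2*c))
-33724/E(U(15, 7), W(-6, -5)) = -33724*(-74 - 4*(-6) + 2*(-1))/(187 - 8*(-1) - (-12)*(-6)) = -33724*(-74 + 24 - 2)/(187 + 8 - 3*24) = -33724*(-52/(187 + 8 - 72)) = -33724/((-1/52*123)) = -33724/(-123/52) = -33724*(-52/123) = 1753648/123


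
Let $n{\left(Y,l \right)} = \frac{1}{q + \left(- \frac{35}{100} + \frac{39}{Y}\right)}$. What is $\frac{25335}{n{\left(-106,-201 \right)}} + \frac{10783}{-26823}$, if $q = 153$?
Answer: $\frac{21938799602083}{5686476} \approx 3.8581 \cdot 10^{6}$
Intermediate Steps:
$n{\left(Y,l \right)} = \frac{1}{\frac{3053}{20} + \frac{39}{Y}}$ ($n{\left(Y,l \right)} = \frac{1}{153 + \left(- \frac{35}{100} + \frac{39}{Y}\right)} = \frac{1}{153 + \left(\left(-35\right) \frac{1}{100} + \frac{39}{Y}\right)} = \frac{1}{153 - \left(\frac{7}{20} - \frac{39}{Y}\right)} = \frac{1}{\frac{3053}{20} + \frac{39}{Y}}$)
$\frac{25335}{n{\left(-106,-201 \right)}} + \frac{10783}{-26823} = \frac{25335}{20 \left(-106\right) \frac{1}{780 + 3053 \left(-106\right)}} + \frac{10783}{-26823} = \frac{25335}{20 \left(-106\right) \frac{1}{780 - 323618}} + 10783 \left(- \frac{1}{26823}\right) = \frac{25335}{20 \left(-106\right) \frac{1}{-322838}} - \frac{10783}{26823} = \frac{25335}{20 \left(-106\right) \left(- \frac{1}{322838}\right)} - \frac{10783}{26823} = \frac{25335}{\frac{1060}{161419}} - \frac{10783}{26823} = 25335 \cdot \frac{161419}{1060} - \frac{10783}{26823} = \frac{817910073}{212} - \frac{10783}{26823} = \frac{21938799602083}{5686476}$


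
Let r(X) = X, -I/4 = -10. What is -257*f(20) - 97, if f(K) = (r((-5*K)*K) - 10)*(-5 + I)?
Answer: 18079853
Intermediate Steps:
I = 40 (I = -4*(-10) = 40)
f(K) = -350 - 175*K² (f(K) = ((-5*K)*K - 10)*(-5 + 40) = (-5*K² - 10)*35 = (-10 - 5*K²)*35 = -350 - 175*K²)
-257*f(20) - 97 = -257*(-350 - 175*20²) - 97 = -257*(-350 - 175*400) - 97 = -257*(-350 - 70000) - 97 = -257*(-70350) - 97 = 18079950 - 97 = 18079853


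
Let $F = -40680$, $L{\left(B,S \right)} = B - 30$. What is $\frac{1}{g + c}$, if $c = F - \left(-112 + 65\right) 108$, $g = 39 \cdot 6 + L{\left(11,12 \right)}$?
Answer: $- \frac{1}{35389} \approx -2.8257 \cdot 10^{-5}$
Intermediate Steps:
$L{\left(B,S \right)} = -30 + B$ ($L{\left(B,S \right)} = B - 30 = -30 + B$)
$g = 215$ ($g = 39 \cdot 6 + \left(-30 + 11\right) = 234 - 19 = 215$)
$c = -35604$ ($c = -40680 - \left(-112 + 65\right) 108 = -40680 - \left(-47\right) 108 = -40680 - -5076 = -40680 + 5076 = -35604$)
$\frac{1}{g + c} = \frac{1}{215 - 35604} = \frac{1}{-35389} = - \frac{1}{35389}$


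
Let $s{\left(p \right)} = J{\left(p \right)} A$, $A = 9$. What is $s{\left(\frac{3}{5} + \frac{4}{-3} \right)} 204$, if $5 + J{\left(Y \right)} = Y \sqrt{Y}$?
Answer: $-9180 - \frac{2244 i \sqrt{165}}{25} \approx -9180.0 - 1153.0 i$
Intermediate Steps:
$J{\left(Y \right)} = -5 + Y^{\frac{3}{2}}$ ($J{\left(Y \right)} = -5 + Y \sqrt{Y} = -5 + Y^{\frac{3}{2}}$)
$s{\left(p \right)} = -45 + 9 p^{\frac{3}{2}}$ ($s{\left(p \right)} = \left(-5 + p^{\frac{3}{2}}\right) 9 = -45 + 9 p^{\frac{3}{2}}$)
$s{\left(\frac{3}{5} + \frac{4}{-3} \right)} 204 = \left(-45 + 9 \left(\frac{3}{5} + \frac{4}{-3}\right)^{\frac{3}{2}}\right) 204 = \left(-45 + 9 \left(3 \cdot \frac{1}{5} + 4 \left(- \frac{1}{3}\right)\right)^{\frac{3}{2}}\right) 204 = \left(-45 + 9 \left(\frac{3}{5} - \frac{4}{3}\right)^{\frac{3}{2}}\right) 204 = \left(-45 + 9 \left(- \frac{11}{15}\right)^{\frac{3}{2}}\right) 204 = \left(-45 + 9 \left(- \frac{11 i \sqrt{165}}{225}\right)\right) 204 = \left(-45 - \frac{11 i \sqrt{165}}{25}\right) 204 = -9180 - \frac{2244 i \sqrt{165}}{25}$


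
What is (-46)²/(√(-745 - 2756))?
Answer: -2116*I*√389/1167 ≈ -35.762*I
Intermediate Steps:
(-46)²/(√(-745 - 2756)) = 2116/(√(-3501)) = 2116/((3*I*√389)) = 2116*(-I*√389/1167) = -2116*I*√389/1167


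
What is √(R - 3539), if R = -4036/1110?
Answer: I*√1091220465/555 ≈ 59.52*I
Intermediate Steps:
R = -2018/555 (R = -4036*1/1110 = -2018/555 ≈ -3.6360)
√(R - 3539) = √(-2018/555 - 3539) = √(-1966163/555) = I*√1091220465/555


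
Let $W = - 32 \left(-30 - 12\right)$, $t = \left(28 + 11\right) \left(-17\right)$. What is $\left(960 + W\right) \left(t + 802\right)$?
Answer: $320256$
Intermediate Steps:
$t = -663$ ($t = 39 \left(-17\right) = -663$)
$W = 1344$ ($W = \left(-32\right) \left(-42\right) = 1344$)
$\left(960 + W\right) \left(t + 802\right) = \left(960 + 1344\right) \left(-663 + 802\right) = 2304 \cdot 139 = 320256$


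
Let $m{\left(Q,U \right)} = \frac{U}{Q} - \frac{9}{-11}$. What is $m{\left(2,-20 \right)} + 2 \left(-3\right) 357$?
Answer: $- \frac{23663}{11} \approx -2151.2$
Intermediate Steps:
$m{\left(Q,U \right)} = \frac{9}{11} + \frac{U}{Q}$ ($m{\left(Q,U \right)} = \frac{U}{Q} - - \frac{9}{11} = \frac{U}{Q} + \frac{9}{11} = \frac{9}{11} + \frac{U}{Q}$)
$m{\left(2,-20 \right)} + 2 \left(-3\right) 357 = \left(\frac{9}{11} - \frac{20}{2}\right) + 2 \left(-3\right) 357 = \left(\frac{9}{11} - 10\right) - 2142 = - \frac{101}{11} - 2142 = - \frac{23663}{11}$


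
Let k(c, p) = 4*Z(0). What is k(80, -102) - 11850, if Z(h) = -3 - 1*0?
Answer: -11862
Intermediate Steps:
Z(h) = -3 (Z(h) = -3 + 0 = -3)
k(c, p) = -12 (k(c, p) = 4*(-3) = -12)
k(80, -102) - 11850 = -12 - 11850 = -11862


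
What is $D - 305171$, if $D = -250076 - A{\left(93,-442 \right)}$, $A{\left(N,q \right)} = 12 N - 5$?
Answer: $-556358$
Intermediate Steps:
$A{\left(N,q \right)} = -5 + 12 N$
$D = -251187$ ($D = -250076 - \left(-5 + 12 \cdot 93\right) = -250076 - \left(-5 + 1116\right) = -250076 - 1111 = -251187$)
$D - 305171 = -251187 - 305171 = -556358$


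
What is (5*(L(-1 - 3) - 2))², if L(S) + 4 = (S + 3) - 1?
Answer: 1600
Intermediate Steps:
L(S) = -2 + S (L(S) = -4 + ((S + 3) - 1) = -4 + ((3 + S) - 1) = -4 + (2 + S) = -2 + S)
(5*(L(-1 - 3) - 2))² = (5*((-2 + (-1 - 3)) - 2))² = (5*((-2 - 4) - 2))² = (5*(-6 - 2))² = (5*(-8))² = (-40)² = 1600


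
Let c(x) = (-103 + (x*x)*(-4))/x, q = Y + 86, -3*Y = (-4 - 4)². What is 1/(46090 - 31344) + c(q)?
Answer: -558397696/2145543 ≈ -260.26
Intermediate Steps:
Y = -64/3 (Y = -(-4 - 4)²/3 = -⅓*(-8)² = -⅓*64 = -64/3 ≈ -21.333)
q = 194/3 (q = -64/3 + 86 = 194/3 ≈ 64.667)
c(x) = (-103 - 4*x²)/x (c(x) = (-103 + x²*(-4))/x = (-103 - 4*x²)/x)
1/(46090 - 31344) + c(q) = 1/(46090 - 31344) + (-103/194/3 - 4*194/3) = 1/14746 + (-103*3/194 - 776/3) = 1/14746 + (-309/194 - 776/3) = 1/14746 - 151471/582 = -558397696/2145543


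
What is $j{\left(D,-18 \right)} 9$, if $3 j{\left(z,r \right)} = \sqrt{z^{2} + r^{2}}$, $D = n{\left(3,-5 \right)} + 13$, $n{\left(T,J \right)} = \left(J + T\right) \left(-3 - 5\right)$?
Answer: $3 \sqrt{1165} \approx 102.4$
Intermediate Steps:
$n{\left(T,J \right)} = - 8 J - 8 T$ ($n{\left(T,J \right)} = \left(J + T\right) \left(-8\right) = - 8 J - 8 T$)
$D = 29$ ($D = \left(\left(-8\right) \left(-5\right) - 24\right) + 13 = \left(40 - 24\right) + 13 = 16 + 13 = 29$)
$j{\left(z,r \right)} = \frac{\sqrt{r^{2} + z^{2}}}{3}$ ($j{\left(z,r \right)} = \frac{\sqrt{z^{2} + r^{2}}}{3} = \frac{\sqrt{r^{2} + z^{2}}}{3}$)
$j{\left(D,-18 \right)} 9 = \frac{\sqrt{\left(-18\right)^{2} + 29^{2}}}{3} \cdot 9 = \frac{\sqrt{324 + 841}}{3} \cdot 9 = \frac{\sqrt{1165}}{3} \cdot 9 = 3 \sqrt{1165}$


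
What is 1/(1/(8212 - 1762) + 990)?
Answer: 6450/6385501 ≈ 0.0010101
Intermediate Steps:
1/(1/(8212 - 1762) + 990) = 1/(1/6450 + 990) = 1/(6385501/6450) = 6450/6385501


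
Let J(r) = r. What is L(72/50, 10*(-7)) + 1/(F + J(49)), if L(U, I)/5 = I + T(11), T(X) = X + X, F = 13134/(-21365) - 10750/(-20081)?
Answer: -117134734625/488102967 ≈ -239.98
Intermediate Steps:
F = -792328/9977455 (F = 13134*(-1/21365) - 10750*(-1/20081) = -13134/21365 + 250/467 = -792328/9977455 ≈ -0.079412)
T(X) = 2*X
L(U, I) = 110 + 5*I (L(U, I) = 5*(I + 2*11) = 5*(I + 22) = 5*(22 + I) = 110 + 5*I)
L(72/50, 10*(-7)) + 1/(F + J(49)) = (110 + 5*(10*(-7))) + 1/(-792328/9977455 + 49) = (110 + 5*(-70)) + 1/(488102967/9977455) = (110 - 350) + 9977455/488102967 = -240 + 9977455/488102967 = -117134734625/488102967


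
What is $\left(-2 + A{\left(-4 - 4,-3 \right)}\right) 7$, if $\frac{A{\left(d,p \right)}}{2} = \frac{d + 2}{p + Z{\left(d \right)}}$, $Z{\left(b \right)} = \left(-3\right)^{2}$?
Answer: $-28$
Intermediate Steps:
$Z{\left(b \right)} = 9$
$A{\left(d,p \right)} = \frac{2 \left(2 + d\right)}{9 + p}$ ($A{\left(d,p \right)} = 2 \frac{d + 2}{p + 9} = 2 \frac{2 + d}{9 + p} = \frac{2 \left(2 + d\right)}{9 + p}$)
$\left(-2 + A{\left(-4 - 4,-3 \right)}\right) 7 = \left(-2 + \frac{2 \left(2 - 8\right)}{9 - 3}\right) 7 = \left(-2 + \frac{2 \left(2 - 8\right)}{6}\right) 7 = \left(-2 + 2 \cdot \frac{1}{6} \left(2 - 8\right)\right) 7 = \left(-2 + 2 \cdot \frac{1}{6} \left(-6\right)\right) 7 = \left(-2 - 2\right) 7 = \left(-4\right) 7 = -28$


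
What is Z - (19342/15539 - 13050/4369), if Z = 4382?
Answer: 297611781114/67889891 ≈ 4383.7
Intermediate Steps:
Z - (19342/15539 - 13050/4369) = 4382 - (19342/15539 - 13050/4369) = 4382 - 1*(-118278752/67889891) = 4382 + 118278752/67889891 = 297611781114/67889891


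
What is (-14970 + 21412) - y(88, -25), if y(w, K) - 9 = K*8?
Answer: 6633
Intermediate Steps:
y(w, K) = 9 + 8*K (y(w, K) = 9 + K*8 = 9 + 8*K)
(-14970 + 21412) - y(88, -25) = (-14970 + 21412) - (9 + 8*(-25)) = 6442 - (9 - 200) = 6442 - 1*(-191) = 6442 + 191 = 6633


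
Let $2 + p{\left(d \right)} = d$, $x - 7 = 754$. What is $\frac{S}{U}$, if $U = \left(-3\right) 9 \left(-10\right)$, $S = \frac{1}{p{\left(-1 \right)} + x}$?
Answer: $\frac{1}{204660} \approx 4.8862 \cdot 10^{-6}$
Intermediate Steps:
$x = 761$ ($x = 7 + 754 = 761$)
$p{\left(d \right)} = -2 + d$
$S = \frac{1}{758}$ ($S = \frac{1}{\left(-2 - 1\right) + 761} = \frac{1}{-3 + 761} = \frac{1}{758} \approx 0.0013193$)
$U = 270$ ($U = \left(-27\right) \left(-10\right) = 270$)
$\frac{S}{U} = \frac{1}{758 \cdot 270} = \frac{1}{758} \cdot \frac{1}{270} = \frac{1}{204660}$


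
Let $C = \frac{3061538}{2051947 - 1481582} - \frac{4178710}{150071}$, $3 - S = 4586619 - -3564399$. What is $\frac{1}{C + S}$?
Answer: $- \frac{831021805}{6773689876929259} \approx -1.2268 \cdot 10^{-7}$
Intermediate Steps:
$S = -8151015$ ($S = 3 - \left(4586619 - -3564399\right) = 3 - \left(4586619 + 3564399\right) = 3 - 8151018 = -8151015$)
$C = - \frac{18679047184}{831021805}$ ($C = \frac{3061538}{2051947 - 1481582} - \frac{40570}{1457} = \frac{3061538}{570365} - \frac{40570}{1457} = - \frac{18679047184}{831021805} \approx -22.477$)
$\frac{1}{C + S} = \frac{1}{- \frac{18679047184}{831021805} - 8151015} = \frac{1}{- \frac{6773689876929259}{831021805}} = - \frac{831021805}{6773689876929259}$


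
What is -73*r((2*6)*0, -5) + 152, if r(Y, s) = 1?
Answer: 79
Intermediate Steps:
-73*r((2*6)*0, -5) + 152 = -73*1 + 152 = -73 + 152 = 79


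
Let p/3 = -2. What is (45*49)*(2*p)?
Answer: -26460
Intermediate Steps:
p = -6 (p = 3*(-2) = -6)
(45*49)*(2*p) = (45*49)*(2*(-6)) = 2205*(-12) = -26460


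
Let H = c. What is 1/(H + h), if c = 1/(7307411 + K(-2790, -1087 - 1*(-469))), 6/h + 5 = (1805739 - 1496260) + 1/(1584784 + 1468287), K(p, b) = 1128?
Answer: 6905444531783759045/134825776934269 ≈ 51218.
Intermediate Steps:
h = 18318426/944846094655 (h = 6/(-5 + ((1805739 - 1496260) + 1/(1584784 + 1468287))) = 6/(-5 + (309479 + 1/3053071)) = 6/(-5 + 944861360010/3053071) = 6/(944846094655/3053071) = 6*(3053071/944846094655) = 18318426/944846094655 ≈ 1.9388e-5)
c = 1/7308539 (c = 1/(7307411 + 1128) = 1/7308539 ≈ 1.3683e-7)
H = 1/7308539 ≈ 1.3683e-7
1/(H + h) = 1/(1/7308539 + 18318426/944846094655) = 1/(134825776934269/6905444531783759045) = 6905444531783759045/134825776934269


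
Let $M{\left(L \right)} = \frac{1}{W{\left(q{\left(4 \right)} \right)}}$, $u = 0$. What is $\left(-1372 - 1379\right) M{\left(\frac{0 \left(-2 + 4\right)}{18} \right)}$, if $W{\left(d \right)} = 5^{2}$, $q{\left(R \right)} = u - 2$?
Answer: $- \frac{2751}{25} \approx -110.04$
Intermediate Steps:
$q{\left(R \right)} = -2$ ($q{\left(R \right)} = 0 - 2 = -2$)
$W{\left(d \right)} = 25$
$M{\left(L \right)} = \frac{1}{25}$
$\left(-1372 - 1379\right) M{\left(\frac{0 \left(-2 + 4\right)}{18} \right)} = \left(-1372 - 1379\right) \frac{1}{25} = \left(-2751\right) \frac{1}{25} = - \frac{2751}{25}$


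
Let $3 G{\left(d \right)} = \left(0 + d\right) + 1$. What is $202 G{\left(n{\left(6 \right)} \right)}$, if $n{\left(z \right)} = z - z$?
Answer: $\frac{202}{3} \approx 67.333$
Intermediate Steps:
$n{\left(z \right)} = 0$
$G{\left(d \right)} = \frac{1}{3} + \frac{d}{3}$ ($G{\left(d \right)} = \frac{\left(0 + d\right) + 1}{3} = \frac{d + 1}{3} = \frac{1 + d}{3} = \frac{1}{3} + \frac{d}{3}$)
$202 G{\left(n{\left(6 \right)} \right)} = 202 \left(\frac{1}{3} + \frac{1}{3} \cdot 0\right) = 202 \left(\frac{1}{3} + 0\right) = 202 \cdot \frac{1}{3} = \frac{202}{3}$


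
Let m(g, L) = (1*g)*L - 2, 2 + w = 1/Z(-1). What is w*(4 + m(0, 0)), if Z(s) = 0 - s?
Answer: -2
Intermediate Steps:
Z(s) = -s
w = -1 (w = -2 + 1/(-1*(-1)) = -2 + 1/1 = -2 + 1 = -1)
m(g, L) = -2 + L*g (m(g, L) = g*L - 2 = L*g - 2 = -2 + L*g)
w*(4 + m(0, 0)) = -(4 + (-2 + 0*0)) = -(4 + (-2 + 0)) = -(4 - 2) = -1*2 = -2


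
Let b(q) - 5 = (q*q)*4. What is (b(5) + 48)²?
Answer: 23409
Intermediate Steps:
b(q) = 5 + 4*q² (b(q) = 5 + (q*q)*4 = 5 + q²*4 = 5 + 4*q²)
(b(5) + 48)² = ((5 + 4*5²) + 48)² = ((5 + 4*25) + 48)² = ((5 + 100) + 48)² = (105 + 48)² = 153² = 23409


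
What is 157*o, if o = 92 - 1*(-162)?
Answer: 39878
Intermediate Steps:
o = 254 (o = 92 + 162 = 254)
157*o = 157*254 = 39878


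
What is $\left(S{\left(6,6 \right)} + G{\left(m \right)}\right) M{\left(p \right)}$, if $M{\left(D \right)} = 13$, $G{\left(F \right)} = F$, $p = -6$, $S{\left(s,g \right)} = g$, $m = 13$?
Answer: $247$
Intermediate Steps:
$\left(S{\left(6,6 \right)} + G{\left(m \right)}\right) M{\left(p \right)} = \left(6 + 13\right) 13 = 19 \cdot 13 = 247$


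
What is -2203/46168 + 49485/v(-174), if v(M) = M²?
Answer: 6373349/4016616 ≈ 1.5867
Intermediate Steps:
-2203/46168 + 49485/v(-174) = -2203/46168 + 49485/((-174)²) = -2203*1/46168 + 49485/30276 = -2203/46168 + 49485*(1/30276) = -2203/46168 + 16495/10092 = 6373349/4016616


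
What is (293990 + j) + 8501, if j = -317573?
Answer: -15082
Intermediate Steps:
(293990 + j) + 8501 = (293990 - 317573) + 8501 = -23583 + 8501 = -15082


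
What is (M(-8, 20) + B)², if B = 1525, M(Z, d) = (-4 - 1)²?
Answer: 2402500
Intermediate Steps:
M(Z, d) = 25 (M(Z, d) = (-5)² = 25)
(M(-8, 20) + B)² = (25 + 1525)² = 1550² = 2402500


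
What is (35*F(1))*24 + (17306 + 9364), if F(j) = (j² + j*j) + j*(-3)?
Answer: 25830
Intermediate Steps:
F(j) = -3*j + 2*j² (F(j) = (j² + j²) - 3*j = 2*j² - 3*j = -3*j + 2*j²)
(35*F(1))*24 + (17306 + 9364) = (35*(1*(-3 + 2*1)))*24 + (17306 + 9364) = (35*(1*(-3 + 2)))*24 + 26670 = (35*(1*(-1)))*24 + 26670 = (35*(-1))*24 + 26670 = -35*24 + 26670 = -840 + 26670 = 25830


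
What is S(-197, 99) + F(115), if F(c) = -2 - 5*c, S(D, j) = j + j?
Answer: -379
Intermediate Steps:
S(D, j) = 2*j
S(-197, 99) + F(115) = 2*99 + (-2 - 5*115) = 198 + (-2 - 575) = 198 - 577 = -379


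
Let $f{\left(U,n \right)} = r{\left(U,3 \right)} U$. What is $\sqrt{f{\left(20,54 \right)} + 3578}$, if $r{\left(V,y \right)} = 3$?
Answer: $\sqrt{3638} \approx 60.316$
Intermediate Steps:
$f{\left(U,n \right)} = 3 U$
$\sqrt{f{\left(20,54 \right)} + 3578} = \sqrt{3 \cdot 20 + 3578} = \sqrt{60 + 3578} = \sqrt{3638}$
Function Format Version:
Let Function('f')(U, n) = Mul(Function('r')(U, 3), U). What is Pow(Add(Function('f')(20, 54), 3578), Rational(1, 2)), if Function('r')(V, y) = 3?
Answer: Pow(3638, Rational(1, 2)) ≈ 60.316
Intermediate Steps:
Function('f')(U, n) = Mul(3, U)
Pow(Add(Function('f')(20, 54), 3578), Rational(1, 2)) = Pow(Add(Mul(3, 20), 3578), Rational(1, 2)) = Pow(Add(60, 3578), Rational(1, 2)) = Pow(3638, Rational(1, 2))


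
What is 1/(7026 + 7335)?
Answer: 1/14361 ≈ 6.9633e-5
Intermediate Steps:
1/(7026 + 7335) = 1/14361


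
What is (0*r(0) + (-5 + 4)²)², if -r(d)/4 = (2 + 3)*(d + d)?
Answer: 1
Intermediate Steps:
r(d) = -40*d (r(d) = -4*(2 + 3)*(d + d) = -20*2*d = -40*d)
(0*r(0) + (-5 + 4)²)² = (0*(-40*0) + (-5 + 4)²)² = (0*0 + (-1)²)² = (0 + 1)² = 1² = 1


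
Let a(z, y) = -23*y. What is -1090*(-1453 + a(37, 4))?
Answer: 1684050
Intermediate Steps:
-1090*(-1453 + a(37, 4)) = -1090*(-1453 - 23*4) = -1090*(-1453 - 92) = -1090*(-1545) = 1684050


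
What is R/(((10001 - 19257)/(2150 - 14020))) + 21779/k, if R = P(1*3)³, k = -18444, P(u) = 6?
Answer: 202962733/735852 ≈ 275.82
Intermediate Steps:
R = 216 (R = 6³ = 216)
R/(((10001 - 19257)/(2150 - 14020))) + 21779/k = 216/(((10001 - 19257)/(2150 - 14020))) + 21779/(-18444) = 216/((-9256/(-11870))) + 21779*(-1/18444) = 216/((-9256*(-1/11870))) - 751/636 = 216/(4628/5935) - 751/636 = 216*(5935/4628) - 751/636 = 320490/1157 - 751/636 = 202962733/735852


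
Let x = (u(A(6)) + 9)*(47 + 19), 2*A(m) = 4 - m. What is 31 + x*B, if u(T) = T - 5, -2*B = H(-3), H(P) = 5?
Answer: -464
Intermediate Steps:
A(m) = 2 - m/2 (A(m) = (4 - m)/2 = 2 - m/2)
B = -5/2 (B = -1/2*5 = -5/2 ≈ -2.5000)
u(T) = -5 + T
x = 198 (x = ((-5 + (2 - 1/2*6)) + 9)*(47 + 19) = ((-5 + (2 - 3)) + 9)*66 = ((-5 - 1) + 9)*66 = (-6 + 9)*66 = 3*66 = 198)
31 + x*B = 31 + 198*(-5/2) = 31 - 495 = -464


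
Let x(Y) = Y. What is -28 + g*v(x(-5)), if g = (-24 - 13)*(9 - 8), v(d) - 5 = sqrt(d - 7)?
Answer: -213 - 74*I*sqrt(3) ≈ -213.0 - 128.17*I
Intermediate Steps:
v(d) = 5 + sqrt(-7 + d) (v(d) = 5 + sqrt(d - 7) = 5 + sqrt(-7 + d))
g = -37 (g = -37*1 = -37)
-28 + g*v(x(-5)) = -28 - 37*(5 + sqrt(-7 - 5)) = -28 - 37*(5 + sqrt(-12)) = -28 - 37*(5 + 2*I*sqrt(3)) = -28 + (-185 - 74*I*sqrt(3)) = -213 - 74*I*sqrt(3)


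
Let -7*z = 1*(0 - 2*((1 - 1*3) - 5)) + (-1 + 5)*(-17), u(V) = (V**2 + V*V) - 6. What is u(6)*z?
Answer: 3564/7 ≈ 509.14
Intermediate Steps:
u(V) = -6 + 2*V**2 (u(V) = (V**2 + V**2) - 6 = 2*V**2 - 6 = -6 + 2*V**2)
z = 54/7 (z = -(1*(0 - 2*((1 - 1*3) - 5)) + (-1 + 5)*(-17))/7 = -(1*(0 - 2*((1 - 3) - 5)) + 4*(-17))/7 = -(1*(0 - 2*(-2 - 5)) - 68)/7 = -(1*(0 - 2*(-7)) - 68)/7 = -(1*(0 + 14) - 68)/7 = -(1*14 - 68)/7 = -(14 - 68)/7 = -1/7*(-54) = 54/7 ≈ 7.7143)
u(6)*z = (-6 + 2*6**2)*(54/7) = (-6 + 2*36)*(54/7) = (-6 + 72)*(54/7) = 66*(54/7) = 3564/7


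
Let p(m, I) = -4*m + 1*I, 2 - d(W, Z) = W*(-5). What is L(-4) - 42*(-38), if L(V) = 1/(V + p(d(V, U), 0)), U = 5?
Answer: 108529/68 ≈ 1596.0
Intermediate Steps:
d(W, Z) = 2 + 5*W (d(W, Z) = 2 - W*(-5) = 2 - (-5)*W = 2 + 5*W)
p(m, I) = I - 4*m (p(m, I) = -4*m + I = I - 4*m)
L(V) = 1/(-8 - 19*V) (L(V) = 1/(V + (0 - 4*(2 + 5*V))) = 1/(V + (0 + (-8 - 20*V))) = 1/(V + (-8 - 20*V)) = 1/(-8 - 19*V))
L(-4) - 42*(-38) = 1/(-8 - 19*(-4)) - 42*(-38) = 1/(-8 + 76) + 1596 = 1/68 + 1596 = 108529/68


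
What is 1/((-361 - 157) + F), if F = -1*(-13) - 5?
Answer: -1/510 ≈ -0.0019608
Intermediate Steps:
F = 8 (F = 13 - 5 = 8)
1/((-361 - 157) + F) = 1/((-361 - 157) + 8) = 1/(-518 + 8) = 1/(-510) = -1/510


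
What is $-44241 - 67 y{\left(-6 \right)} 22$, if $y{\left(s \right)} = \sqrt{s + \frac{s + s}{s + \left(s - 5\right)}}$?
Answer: $-44241 - \frac{4422 i \sqrt{170}}{17} \approx -44241.0 - 3391.5 i$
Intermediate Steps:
$y{\left(s \right)} = \sqrt{s + \frac{2 s}{-5 + 2 s}}$ ($y{\left(s \right)} = \sqrt{s + \frac{2 s}{s + \left(s - 5\right)}} = \sqrt{s + \frac{2 s}{s + \left(-5 + s\right)}} = \sqrt{s + \frac{2 s}{-5 + 2 s}}$)
$-44241 - 67 y{\left(-6 \right)} 22 = -44241 - 67 \sqrt{- \frac{6 \left(-3 + 2 \left(-6\right)\right)}{-5 + 2 \left(-6\right)}} 22 = -44241 - 67 \sqrt{- \frac{6 \left(-3 - 12\right)}{-5 - 12}} \cdot 22 = -44241 - 67 \sqrt{\left(-6\right) \frac{1}{-17} \left(-15\right)} 22 = -44241 - 67 \sqrt{\left(-6\right) \left(- \frac{1}{17}\right) \left(-15\right)} 22 = -44241 - 67 \sqrt{- \frac{90}{17}} \cdot 22 = -44241 - 67 \frac{3 i \sqrt{170}}{17} \cdot 22 = -44241 - \frac{201 i \sqrt{170}}{17} \cdot 22 = -44241 - \frac{4422 i \sqrt{170}}{17}$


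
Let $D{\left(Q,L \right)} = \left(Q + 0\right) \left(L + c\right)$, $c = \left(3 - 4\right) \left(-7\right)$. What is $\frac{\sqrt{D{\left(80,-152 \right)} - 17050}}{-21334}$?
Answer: $- \frac{5 i \sqrt{1146}}{21334} \approx - 0.007934 i$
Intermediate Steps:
$c = 7$ ($c = \left(-1\right) \left(-7\right) = 7$)
$D{\left(Q,L \right)} = Q \left(7 + L\right)$ ($D{\left(Q,L \right)} = \left(Q + 0\right) \left(L + 7\right) = Q \left(7 + L\right)$)
$\frac{\sqrt{D{\left(80,-152 \right)} - 17050}}{-21334} = \frac{\sqrt{80 \left(7 - 152\right) - 17050}}{-21334} = \sqrt{80 \left(-145\right) - 17050} \left(- \frac{1}{21334}\right) = \sqrt{-11600 - 17050} \left(- \frac{1}{21334}\right) = \sqrt{-28650} \left(- \frac{1}{21334}\right) = 5 i \sqrt{1146} \left(- \frac{1}{21334}\right) = - \frac{5 i \sqrt{1146}}{21334}$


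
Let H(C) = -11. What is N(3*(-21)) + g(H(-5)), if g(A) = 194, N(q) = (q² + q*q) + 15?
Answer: 8147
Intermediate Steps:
N(q) = 15 + 2*q² (N(q) = (q² + q²) + 15 = 2*q² + 15 = 15 + 2*q²)
N(3*(-21)) + g(H(-5)) = (15 + 2*(3*(-21))²) + 194 = (15 + 2*(-63)²) + 194 = (15 + 2*3969) + 194 = (15 + 7938) + 194 = 7953 + 194 = 8147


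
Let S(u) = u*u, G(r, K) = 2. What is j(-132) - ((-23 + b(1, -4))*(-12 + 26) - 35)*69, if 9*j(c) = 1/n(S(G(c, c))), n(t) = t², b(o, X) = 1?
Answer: 3408049/144 ≈ 23667.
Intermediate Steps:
S(u) = u²
j(c) = 1/144 (j(c) = 1/(9*((2²)²)) = 1/(9*(4²)) = (⅑)/16 = (⅑)*(1/16) = 1/144)
j(-132) - ((-23 + b(1, -4))*(-12 + 26) - 35)*69 = 1/144 - ((-23 + 1)*(-12 + 26) - 35)*69 = 1/144 - (-22*14 - 35)*69 = 1/144 - (-308 - 35)*69 = 1/144 - (-343)*69 = 1/144 - 1*(-23667) = 1/144 + 23667 = 3408049/144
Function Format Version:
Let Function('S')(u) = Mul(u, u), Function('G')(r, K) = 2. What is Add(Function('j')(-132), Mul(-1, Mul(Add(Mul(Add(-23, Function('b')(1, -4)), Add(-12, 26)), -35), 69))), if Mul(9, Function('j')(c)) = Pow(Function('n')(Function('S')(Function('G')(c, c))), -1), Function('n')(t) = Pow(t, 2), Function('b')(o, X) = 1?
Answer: Rational(3408049, 144) ≈ 23667.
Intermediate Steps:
Function('S')(u) = Pow(u, 2)
Function('j')(c) = Rational(1, 144) (Function('j')(c) = Mul(Rational(1, 9), Pow(Pow(Pow(2, 2), 2), -1)) = Mul(Rational(1, 9), Pow(Pow(4, 2), -1)) = Mul(Rational(1, 9), Pow(16, -1)) = Mul(Rational(1, 9), Rational(1, 16)) = Rational(1, 144))
Add(Function('j')(-132), Mul(-1, Mul(Add(Mul(Add(-23, Function('b')(1, -4)), Add(-12, 26)), -35), 69))) = Add(Rational(1, 144), Mul(-1, Mul(Add(Mul(Add(-23, 1), Add(-12, 26)), -35), 69))) = Add(Rational(1, 144), Mul(-1, Mul(Add(Mul(-22, 14), -35), 69))) = Add(Rational(1, 144), Mul(-1, Mul(Add(-308, -35), 69))) = Add(Rational(1, 144), Mul(-1, Mul(-343, 69))) = Add(Rational(1, 144), Mul(-1, -23667)) = Add(Rational(1, 144), 23667) = Rational(3408049, 144)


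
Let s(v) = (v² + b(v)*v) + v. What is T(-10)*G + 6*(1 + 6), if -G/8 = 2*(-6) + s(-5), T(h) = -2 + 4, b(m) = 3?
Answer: 154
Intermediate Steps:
s(v) = v² + 4*v (s(v) = (v² + 3*v) + v = v² + 4*v)
T(h) = 2
G = 56 (G = -8*(2*(-6) - 5*(4 - 5)) = -8*(-12 - 5*(-1)) = -8*(-12 + 5) = -8*(-7) = 56)
T(-10)*G + 6*(1 + 6) = 2*56 + 6*(1 + 6) = 112 + 6*7 = 112 + 42 = 154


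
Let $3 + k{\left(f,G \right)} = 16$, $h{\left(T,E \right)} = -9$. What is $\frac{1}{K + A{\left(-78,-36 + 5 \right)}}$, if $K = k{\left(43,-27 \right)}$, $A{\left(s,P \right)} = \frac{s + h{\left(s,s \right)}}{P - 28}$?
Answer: $\frac{59}{854} \approx 0.069087$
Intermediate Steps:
$k{\left(f,G \right)} = 13$ ($k{\left(f,G \right)} = -3 + 16 = 13$)
$A{\left(s,P \right)} = \frac{-9 + s}{-28 + P}$ ($A{\left(s,P \right)} = \frac{s - 9}{P - 28} = \frac{-9 + s}{-28 + P}$)
$K = 13$
$\frac{1}{K + A{\left(-78,-36 + 5 \right)}} = \frac{1}{13 + \frac{-9 - 78}{-28 + \left(-36 + 5\right)}} = \frac{1}{13 + \frac{1}{-28 - 31} \left(-87\right)} = \frac{1}{13 + \frac{1}{-59} \left(-87\right)} = \frac{1}{13 - - \frac{87}{59}} = \frac{1}{13 + \frac{87}{59}} = \frac{1}{\frac{854}{59}} = \frac{59}{854}$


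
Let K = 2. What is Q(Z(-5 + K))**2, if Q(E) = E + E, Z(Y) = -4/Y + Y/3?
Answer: 4/9 ≈ 0.44444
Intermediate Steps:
Z(Y) = -4/Y + Y/3 (Z(Y) = -4/Y + Y*(1/3) = -4/Y + Y/3)
Q(E) = 2*E
Q(Z(-5 + K))**2 = (2*(-4/(-5 + 2) + (-5 + 2)/3))**2 = (2*(-4/(-3) + (1/3)*(-3)))**2 = (2*(-4*(-1/3) - 1))**2 = (2*(4/3 - 1))**2 = (2*(1/3))**2 = (2/3)**2 = 4/9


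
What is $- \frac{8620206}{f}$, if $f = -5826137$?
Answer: $\frac{8620206}{5826137} \approx 1.4796$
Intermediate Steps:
$- \frac{8620206}{f} = - \frac{8620206}{-5826137} = \left(-8620206\right) \left(- \frac{1}{5826137}\right) = \frac{8620206}{5826137}$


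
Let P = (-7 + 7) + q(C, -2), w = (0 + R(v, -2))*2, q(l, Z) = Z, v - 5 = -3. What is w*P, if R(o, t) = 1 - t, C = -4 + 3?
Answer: -12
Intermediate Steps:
v = 2 (v = 5 - 3 = 2)
C = -1
w = 6 (w = (0 + (1 - 1*(-2)))*2 = (0 + (1 + 2))*2 = (0 + 3)*2 = 3*2 = 6)
P = -2 (P = (-7 + 7) - 2 = 0 - 2 = -2)
w*P = 6*(-2) = -12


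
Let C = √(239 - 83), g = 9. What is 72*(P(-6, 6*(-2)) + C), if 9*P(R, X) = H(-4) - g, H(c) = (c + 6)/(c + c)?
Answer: -74 + 144*√39 ≈ 825.28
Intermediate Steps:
H(c) = (6 + c)/(2*c) (H(c) = (6 + c)/((2*c)) = (6 + c)*(1/(2*c)) = (6 + c)/(2*c))
P(R, X) = -37/36 (P(R, X) = ((½)*(6 - 4)/(-4) - 1*9)/9 = ((½)*(-¼)*2 - 9)/9 = (-¼ - 9)/9 = (⅑)*(-37/4) = -37/36)
C = 2*√39 (C = √156 = 2*√39 ≈ 12.490)
72*(P(-6, 6*(-2)) + C) = 72*(-37/36 + 2*√39) = -74 + 144*√39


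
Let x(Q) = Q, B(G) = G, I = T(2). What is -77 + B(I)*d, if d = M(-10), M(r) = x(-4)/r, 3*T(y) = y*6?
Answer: -377/5 ≈ -75.400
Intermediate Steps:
T(y) = 2*y (T(y) = (y*6)/3 = (6*y)/3 = 2*y)
I = 4 (I = 2*2 = 4)
M(r) = -4/r
d = 2/5 (d = -4/(-10) = -4*(-1/10) = 2/5 ≈ 0.40000)
-77 + B(I)*d = -77 + 4*(2/5) = -77 + 8/5 = -377/5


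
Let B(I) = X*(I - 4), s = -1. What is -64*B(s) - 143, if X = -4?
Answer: -1423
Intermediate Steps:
B(I) = 16 - 4*I (B(I) = -4*(I - 4) = -4*(-4 + I) = 16 - 4*I)
-64*B(s) - 143 = -64*(16 - 4*(-1)) - 143 = -64*(16 + 4) - 143 = -64*20 - 143 = -1280 - 143 = -1423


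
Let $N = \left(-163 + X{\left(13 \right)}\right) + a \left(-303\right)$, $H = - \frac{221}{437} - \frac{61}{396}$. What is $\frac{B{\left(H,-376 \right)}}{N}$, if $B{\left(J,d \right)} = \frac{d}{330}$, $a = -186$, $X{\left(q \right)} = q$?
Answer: $- \frac{47}{2318580} \approx -2.0271 \cdot 10^{-5}$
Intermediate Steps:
$H = - \frac{114173}{173052}$ ($H = \left(-221\right) \frac{1}{437} - \frac{61}{396} = - \frac{221}{437} - \frac{61}{396} = - \frac{114173}{173052} \approx -0.65976$)
$B{\left(J,d \right)} = \frac{d}{330}$ ($B{\left(J,d \right)} = d \frac{1}{330} = \frac{d}{330}$)
$N = 56208$ ($N = \left(-163 + 13\right) - -56358 = -150 + 56358 = 56208$)
$\frac{B{\left(H,-376 \right)}}{N} = \frac{\frac{1}{330} \left(-376\right)}{56208} = \left(- \frac{188}{165}\right) \frac{1}{56208} = - \frac{47}{2318580}$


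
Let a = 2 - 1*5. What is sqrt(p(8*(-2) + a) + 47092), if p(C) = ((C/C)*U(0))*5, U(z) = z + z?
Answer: 2*sqrt(11773) ≈ 217.01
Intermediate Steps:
a = -3 (a = 2 - 5 = -3)
U(z) = 2*z
p(C) = 0 (p(C) = ((C/C)*(2*0))*5 = (1*0)*5 = 0*5 = 0)
sqrt(p(8*(-2) + a) + 47092) = sqrt(0 + 47092) = sqrt(47092) = 2*sqrt(11773)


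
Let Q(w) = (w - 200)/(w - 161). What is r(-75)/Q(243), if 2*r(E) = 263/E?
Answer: -10783/3225 ≈ -3.3436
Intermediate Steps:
r(E) = 263/(2*E) (r(E) = (263/E)/2 = 263/(2*E))
Q(w) = (-200 + w)/(-161 + w)
r(-75)/Q(243) = ((263/2)/(-75))/(((-200 + 243)/(-161 + 243))) = ((263/2)*(-1/75))/((43/82)) = -263/(150*((1/82)*43)) = -263/(150*43/82) = -263/150*82/43 = -10783/3225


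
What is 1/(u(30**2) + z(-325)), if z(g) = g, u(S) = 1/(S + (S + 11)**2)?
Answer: -830821/270016824 ≈ -0.0030769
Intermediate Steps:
u(S) = 1/(S + (11 + S)**2)
1/(u(30**2) + z(-325)) = 1/(1/(30**2 + (11 + 30**2)**2) - 325) = 1/(1/(900 + (11 + 900)**2) - 325) = 1/(1/(900 + 911**2) - 325) = 1/(1/(900 + 829921) - 325) = 1/(1/830821 - 325) = 1/(-270016824/830821) = -830821/270016824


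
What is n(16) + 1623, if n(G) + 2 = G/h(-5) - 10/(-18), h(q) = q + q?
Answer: 72898/45 ≈ 1620.0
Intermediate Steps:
h(q) = 2*q
n(G) = -13/9 - G/10 (n(G) = -2 + (G/((2*(-5))) - 10/(-18)) = -2 + (G/(-10) - 10*(-1/18)) = -2 + (G*(-⅒) + 5/9) = -2 + (-G/10 + 5/9) = -2 + (5/9 - G/10) = -13/9 - G/10)
n(16) + 1623 = (-13/9 - ⅒*16) + 1623 = (-13/9 - 8/5) + 1623 = -137/45 + 1623 = 72898/45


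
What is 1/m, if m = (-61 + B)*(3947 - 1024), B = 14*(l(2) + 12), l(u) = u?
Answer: 1/394605 ≈ 2.5342e-6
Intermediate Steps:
B = 196 (B = 14*(2 + 12) = 14*14 = 196)
m = 394605 (m = (-61 + 196)*(3947 - 1024) = 135*2923 = 394605)
1/m = 1/394605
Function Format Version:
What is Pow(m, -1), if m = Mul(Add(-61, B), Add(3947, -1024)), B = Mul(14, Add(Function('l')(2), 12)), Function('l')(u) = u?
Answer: Rational(1, 394605) ≈ 2.5342e-6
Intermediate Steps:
B = 196 (B = Mul(14, Add(2, 12)) = Mul(14, 14) = 196)
m = 394605 (m = Mul(Add(-61, 196), Add(3947, -1024)) = Mul(135, 2923) = 394605)
Pow(m, -1) = Pow(394605, -1) = Rational(1, 394605)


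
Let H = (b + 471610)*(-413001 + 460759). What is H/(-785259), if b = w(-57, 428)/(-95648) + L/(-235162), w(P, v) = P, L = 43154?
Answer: -126651989190620994979/4415663496219696 ≈ -28682.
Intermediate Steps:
b = -2057094779/11246387488 (b = -57/(-95648) + 43154/(-235162) = -57*(-1/95648) + 43154*(-1/235162) = 57/95648 - 21577/117581 = -2057094779/11246387488 ≈ -0.18291)
H = 126651989190620994979/5623193744 (H = (-2057094779/11246387488 + 471610)*(-413001 + 460759) = (5303906746120901/11246387488)*47758 = 126651989190620994979/5623193744 ≈ 2.2523e+10)
H/(-785259) = (126651989190620994979/5623193744)/(-785259) = (126651989190620994979/5623193744)*(-1/785259) = -126651989190620994979/4415663496219696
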